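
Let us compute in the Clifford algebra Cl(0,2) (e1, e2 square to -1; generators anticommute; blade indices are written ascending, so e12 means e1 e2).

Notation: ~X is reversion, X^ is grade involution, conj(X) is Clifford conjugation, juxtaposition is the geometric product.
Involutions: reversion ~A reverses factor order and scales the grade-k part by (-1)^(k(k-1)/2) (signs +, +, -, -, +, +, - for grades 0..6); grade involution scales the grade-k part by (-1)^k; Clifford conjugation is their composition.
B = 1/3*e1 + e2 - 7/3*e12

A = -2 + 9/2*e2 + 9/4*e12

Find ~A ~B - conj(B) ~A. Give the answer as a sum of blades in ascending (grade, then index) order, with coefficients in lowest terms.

first term: 3/4 + 145/12*e1 - 11/4*e2 - 37/6*e12
second term: 39/4 - 91/12*e1 + 5/4*e2 - 37/6*e12
Answer: -9 + 59/3*e1 - 4*e2


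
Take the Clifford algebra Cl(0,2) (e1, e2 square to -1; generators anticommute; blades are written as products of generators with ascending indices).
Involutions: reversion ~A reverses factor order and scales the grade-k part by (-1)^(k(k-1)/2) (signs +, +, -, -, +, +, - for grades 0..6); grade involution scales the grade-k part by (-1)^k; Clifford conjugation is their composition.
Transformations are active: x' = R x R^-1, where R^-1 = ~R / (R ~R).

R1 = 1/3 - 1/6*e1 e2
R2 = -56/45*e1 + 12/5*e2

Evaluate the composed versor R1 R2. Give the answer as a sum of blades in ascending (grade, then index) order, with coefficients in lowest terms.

Distribute over the terms of R1 (each basis-blade product reordered to ascending indices, repeated generators contracted through their squares):
(1/3) R2 = -56/135*e1 + 4/5*e2
(-1/6*e1 e2) R2 = 2/5*e1 + 28/135*e2
Summing the partial products and collecting blades:
Answer: -2/135*e1 + 136/135*e2


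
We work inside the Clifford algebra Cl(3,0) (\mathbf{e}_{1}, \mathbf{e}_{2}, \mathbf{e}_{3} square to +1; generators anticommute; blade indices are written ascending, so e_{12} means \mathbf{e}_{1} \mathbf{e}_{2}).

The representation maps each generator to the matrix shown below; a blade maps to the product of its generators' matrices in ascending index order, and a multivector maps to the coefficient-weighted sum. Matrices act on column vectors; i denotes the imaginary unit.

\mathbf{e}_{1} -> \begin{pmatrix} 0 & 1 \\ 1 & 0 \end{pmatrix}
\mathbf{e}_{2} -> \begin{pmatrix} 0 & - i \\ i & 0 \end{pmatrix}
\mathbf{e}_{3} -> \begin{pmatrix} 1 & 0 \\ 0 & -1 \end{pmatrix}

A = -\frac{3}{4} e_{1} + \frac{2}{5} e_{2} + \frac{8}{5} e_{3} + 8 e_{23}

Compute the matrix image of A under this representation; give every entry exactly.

Bivector images (products of the table entries): rho(e_{23}) = rho(\mathbf{e}_{2})rho(\mathbf{e}_{3}) = \begin{pmatrix} 0 & i \\ i & 0 \end{pmatrix}.
M = (-\frac{3}{4})*rho(e_{1}) + (\frac{2}{5})*rho(e_{2}) + (\frac{8}{5})*rho(e_{3}) + (8)*rho(e_{23}), summed entrywise:
Answer: \begin{pmatrix} \frac{8}{5} & - \frac{3}{4} + \frac{38 i}{5} \\ - \frac{3}{4} + \frac{42 i}{5} & - \frac{8}{5} \end{pmatrix}


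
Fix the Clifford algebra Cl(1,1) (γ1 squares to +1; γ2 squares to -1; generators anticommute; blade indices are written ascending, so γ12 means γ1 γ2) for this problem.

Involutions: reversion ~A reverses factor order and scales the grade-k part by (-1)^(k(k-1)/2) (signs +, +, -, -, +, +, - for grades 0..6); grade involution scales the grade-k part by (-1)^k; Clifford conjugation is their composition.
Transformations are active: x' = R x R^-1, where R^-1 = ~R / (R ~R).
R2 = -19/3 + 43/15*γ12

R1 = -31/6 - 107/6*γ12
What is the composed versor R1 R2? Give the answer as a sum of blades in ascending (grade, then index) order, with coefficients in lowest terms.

Distribute over the terms of R1 (each basis-blade product reordered to ascending indices, repeated generators contracted through their squares):
(-31/6) R2 = 589/18 - 1333/90*γ12
(-107/6*γ12) R2 = -4601/90 + 2033/18*γ12
Summing the partial products and collecting blades:
Answer: -92/5 + 1472/15*γ12


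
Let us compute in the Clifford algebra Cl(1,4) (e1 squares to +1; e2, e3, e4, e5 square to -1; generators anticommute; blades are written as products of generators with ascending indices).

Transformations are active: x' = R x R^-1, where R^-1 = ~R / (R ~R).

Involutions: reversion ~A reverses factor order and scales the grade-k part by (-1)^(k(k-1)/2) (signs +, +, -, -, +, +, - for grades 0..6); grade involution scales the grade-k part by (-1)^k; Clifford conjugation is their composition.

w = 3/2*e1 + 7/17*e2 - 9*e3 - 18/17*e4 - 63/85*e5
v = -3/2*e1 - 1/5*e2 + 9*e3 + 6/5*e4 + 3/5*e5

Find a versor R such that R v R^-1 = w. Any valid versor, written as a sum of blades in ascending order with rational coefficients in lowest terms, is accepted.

Key observation: q(v) = q(w) = -8059/100 (sandwiches preserve the norm), so R = v + w = 18/85*e2 + 12/85*e4 - 12/85*e5 works whenever it is invertible — the component of v along it is kept and (v - w)/2 reverses, sending v to w.
Answer: 18/85*e2 + 12/85*e4 - 12/85*e5


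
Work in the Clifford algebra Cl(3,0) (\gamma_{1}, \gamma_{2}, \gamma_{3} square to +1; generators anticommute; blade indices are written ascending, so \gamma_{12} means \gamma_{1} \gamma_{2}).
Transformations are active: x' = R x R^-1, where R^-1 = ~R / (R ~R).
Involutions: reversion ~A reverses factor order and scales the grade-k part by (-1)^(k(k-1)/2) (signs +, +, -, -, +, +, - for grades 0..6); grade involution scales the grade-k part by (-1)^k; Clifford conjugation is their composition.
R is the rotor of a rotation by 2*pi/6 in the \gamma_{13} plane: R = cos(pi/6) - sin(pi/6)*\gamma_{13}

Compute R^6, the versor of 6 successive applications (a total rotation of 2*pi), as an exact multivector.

Half-angle bookkeeping: 6 applications in \gamma_{13} add up to rotor phase 6*pi/6 = \pi, so R^6 = cos(\pi) - sin(\pi)*\gamma_{13}.
cos(\pi) = -1 and sin(\pi) = 0, so R^6 = -1. The total rotation 2*pi is 1 full turn, so every vector returns to itself, yet the rotor is -1, on the OTHER sheet of the double cover (an odd number of 2*pi turns).
Answer: -1


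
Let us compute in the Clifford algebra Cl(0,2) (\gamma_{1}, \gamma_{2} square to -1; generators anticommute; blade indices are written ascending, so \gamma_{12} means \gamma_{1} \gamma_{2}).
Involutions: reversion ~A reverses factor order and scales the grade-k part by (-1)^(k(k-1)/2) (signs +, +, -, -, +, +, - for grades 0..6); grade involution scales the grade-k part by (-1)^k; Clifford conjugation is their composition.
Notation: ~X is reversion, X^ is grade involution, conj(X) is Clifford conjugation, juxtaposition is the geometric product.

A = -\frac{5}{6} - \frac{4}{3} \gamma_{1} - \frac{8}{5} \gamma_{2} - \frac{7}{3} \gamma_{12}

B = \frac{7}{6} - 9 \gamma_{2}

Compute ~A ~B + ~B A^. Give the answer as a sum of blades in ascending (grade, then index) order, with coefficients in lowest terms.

first term: -\frac{2767}{180} + \frac{175}{9} \gamma_{1} + \frac{169}{30} \gamma_{2} + \frac{265}{18} \gamma_{12}
second term: \frac{2417}{180} + \frac{203}{9} \gamma_{1} + \frac{281}{30} \gamma_{2} + \frac{167}{18} \gamma_{12}
Answer: -\frac{35}{18} + 42 \gamma_{1} + 15 \gamma_{2} + 24 \gamma_{12}


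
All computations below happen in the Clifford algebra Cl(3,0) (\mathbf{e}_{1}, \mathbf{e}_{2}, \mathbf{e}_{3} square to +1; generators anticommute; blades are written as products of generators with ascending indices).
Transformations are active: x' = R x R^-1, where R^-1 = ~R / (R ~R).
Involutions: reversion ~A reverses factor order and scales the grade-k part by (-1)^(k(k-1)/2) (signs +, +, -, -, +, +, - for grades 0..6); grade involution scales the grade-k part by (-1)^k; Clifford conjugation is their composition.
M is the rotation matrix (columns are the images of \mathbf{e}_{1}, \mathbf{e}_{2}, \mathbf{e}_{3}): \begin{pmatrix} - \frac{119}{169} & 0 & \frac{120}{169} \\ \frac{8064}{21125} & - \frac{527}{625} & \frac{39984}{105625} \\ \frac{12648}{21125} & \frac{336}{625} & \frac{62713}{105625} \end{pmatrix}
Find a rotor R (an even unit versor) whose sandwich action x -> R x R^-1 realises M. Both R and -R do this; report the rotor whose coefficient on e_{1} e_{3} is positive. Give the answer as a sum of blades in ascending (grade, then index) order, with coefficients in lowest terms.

Method: write R = a + b12*e_{1} e_{2} + b13*e_{1} e_{3} + b23*e_{2} e_{3} with a^2 + b12^2 + b13^2 + b23^2 = 1 (so R^-1 = ~R). Expanding the columns R e_j ~R gives tr M = 4a^2 - 1 and, from the antisymmetric part, M21 - M12 = -4a*b12, M13 - M31 = 4a*b13, M32 - M23 = -4a*b23.
Here tr M = -\frac{4029}{4225}, so a^2 = (1 + tr M)/4 = \frac{49}{4225} and a = ±\frac{7}{65}. Taking a = \frac{7}{65}: M21 - M12 = \frac{8064}{21125}, M13 - M31 = \frac{2352}{21125}, M32 - M23 = \frac{672}{4225}, giving b12 = -\frac{288}{325}, b13 = \frac{84}{325}, b23 = -\frac{24}{65}, i.e. R = \frac{7}{65} - \frac{288}{325} e_{1} e_{2} + \frac{84}{325} e_{1} e_{3} - \frac{24}{65} e_{2} e_{3}.
Its e_{1} e_{3} coefficient is already positive.
Answer: \frac{7}{65} - \frac{288}{325} e_{1} e_{2} + \frac{84}{325} e_{1} e_{3} - \frac{24}{65} e_{2} e_{3}. Uniqueness: Spin(3) -> SO(3) maps R and -R to the same rotation of trace -\frac{4029}{4225}; fixing the sign of the e_{1} e_{3} coefficient removes the ambiguity.


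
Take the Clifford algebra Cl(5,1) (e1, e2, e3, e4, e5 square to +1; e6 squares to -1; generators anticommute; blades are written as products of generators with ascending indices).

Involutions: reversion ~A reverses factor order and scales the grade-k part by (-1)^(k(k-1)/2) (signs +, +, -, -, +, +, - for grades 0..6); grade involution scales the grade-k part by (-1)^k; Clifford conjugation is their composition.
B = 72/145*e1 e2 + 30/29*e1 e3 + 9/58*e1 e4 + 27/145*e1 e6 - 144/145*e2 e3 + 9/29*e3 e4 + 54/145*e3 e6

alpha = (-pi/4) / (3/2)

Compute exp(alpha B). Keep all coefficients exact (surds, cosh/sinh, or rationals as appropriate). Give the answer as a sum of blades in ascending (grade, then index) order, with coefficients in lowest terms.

B^2 term by term: the squares give (72/145)^2*(e1 e2)^2 + (30/29)^2*(e1 e3)^2 + (9/58)^2*(e1 e4)^2 + (27/145)^2*(e1 e6)^2 + (-144/145)^2*(e2 e3)^2 + (9/29)^2*(e3 e4)^2 + (54/145)^2*(e3 e6)^2 = 5184/21025*(-1) + 900/841*(-1) + 81/3364*(-1) + 729/21025*(+1) + 20736/21025*(-1) + 81/841*(-1) + 2916/21025*(+1) = -9/4 (each basis 2-blade squares to minus the product of its generators' squares); cross terms between blades sharing an index anticommute and cancel; the commuting (index-disjoint) pairs give grade-4 terms 2*c*c'*(blade product), which cancel blade by blade — e1 e2 e3 e4: 1296/4205 - 1296/4205 = 0; e1 e2 e3 e6: 7776/21025 - 7776/21025 = 0; e1 e3 e4 e6: -486/4205 + 486/4205 = 0 — confirming B is simple. So B^2 = -9/4.
B^2 = -9/4 — circular case — the even/odd split gives cos and sin: l = 3/2, alpha*l = -pi/4, so exp(alpha B) = cos(-pi/4) + (sin(-pi/4)/(3/2))*B = sqrt(2)/2 + (-sqrt(2)/3)*B.
Answer: sqrt(2)/2 - 24*sqrt(2)/145*e1 e2 - 10*sqrt(2)/29*e1 e3 - 3*sqrt(2)/58*e1 e4 - 9*sqrt(2)/145*e1 e6 + 48*sqrt(2)/145*e2 e3 - 3*sqrt(2)/29*e3 e4 - 18*sqrt(2)/145*e3 e6


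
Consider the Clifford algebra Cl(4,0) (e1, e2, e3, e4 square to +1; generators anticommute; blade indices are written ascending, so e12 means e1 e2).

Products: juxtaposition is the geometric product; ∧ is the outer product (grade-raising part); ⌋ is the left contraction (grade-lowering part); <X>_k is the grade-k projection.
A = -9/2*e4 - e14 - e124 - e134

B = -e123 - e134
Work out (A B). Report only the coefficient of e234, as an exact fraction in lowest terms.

step 1: -1 + e3 + 9/2*e13 - e23 - e24 + e34 - e234 - 9/2*e1234
Answer: -1


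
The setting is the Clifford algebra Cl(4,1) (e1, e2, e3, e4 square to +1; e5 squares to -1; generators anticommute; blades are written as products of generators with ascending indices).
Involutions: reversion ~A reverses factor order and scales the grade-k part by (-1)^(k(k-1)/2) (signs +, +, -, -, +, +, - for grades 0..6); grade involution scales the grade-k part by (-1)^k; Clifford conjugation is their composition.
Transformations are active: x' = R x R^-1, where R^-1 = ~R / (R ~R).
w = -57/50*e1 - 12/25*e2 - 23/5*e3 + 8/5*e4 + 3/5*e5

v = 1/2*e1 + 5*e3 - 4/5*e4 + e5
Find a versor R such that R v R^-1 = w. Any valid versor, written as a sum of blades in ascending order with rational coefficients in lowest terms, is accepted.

Take R = v + w = -16/25*e1 - 12/25*e2 + 2/5*e3 + 4/5*e4 + 8/5*e5. Because q(v) = q(w) = 2489/100, conjugation by R sends v exactly to w.
Answer: -16/25*e1 - 12/25*e2 + 2/5*e3 + 4/5*e4 + 8/5*e5


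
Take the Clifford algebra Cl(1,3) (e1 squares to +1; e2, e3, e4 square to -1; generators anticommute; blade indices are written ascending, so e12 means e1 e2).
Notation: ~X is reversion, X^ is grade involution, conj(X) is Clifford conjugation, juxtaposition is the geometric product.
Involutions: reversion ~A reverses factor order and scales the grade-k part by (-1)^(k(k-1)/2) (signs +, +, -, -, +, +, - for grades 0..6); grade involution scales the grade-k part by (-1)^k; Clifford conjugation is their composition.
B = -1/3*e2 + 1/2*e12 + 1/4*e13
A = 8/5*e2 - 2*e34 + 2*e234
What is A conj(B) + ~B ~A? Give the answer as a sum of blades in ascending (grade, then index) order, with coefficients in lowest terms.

first term: -8/15 - 4/5*e1 + 1/2*e14 - 2/3*e34 + 2/5*e123 + 1/2*e124 - e134 - 2/3*e234 + e1234
second term: 8/15 + 4/5*e1 + 1/2*e14 - 2/3*e34 + 2/5*e123 + 1/2*e124 - e134 - 2/3*e234 - e1234
Answer: e14 - 4/3*e34 + 4/5*e123 + e124 - 2*e134 - 4/3*e234


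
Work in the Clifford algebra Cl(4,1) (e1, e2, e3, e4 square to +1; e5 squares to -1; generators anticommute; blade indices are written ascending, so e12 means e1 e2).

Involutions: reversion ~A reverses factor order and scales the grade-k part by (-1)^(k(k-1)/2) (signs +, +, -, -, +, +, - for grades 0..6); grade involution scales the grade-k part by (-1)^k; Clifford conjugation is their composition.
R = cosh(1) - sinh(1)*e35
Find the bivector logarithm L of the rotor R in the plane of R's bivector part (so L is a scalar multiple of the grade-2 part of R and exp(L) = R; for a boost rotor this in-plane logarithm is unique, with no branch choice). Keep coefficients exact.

The scalar part of R is cosh(1), which determines |rapidity| via cosh; the sign lives in the bivector part, and pairing them (bivector part over sinh of the rapidity = the plane) gives the unique in-plane L = rapidity * plane.
Concretely: cosh(rapidity) = cosh(1) gives rapidity = ±1, and since rapidity/sinh(rapidity) is even the sign is immaterial: L = (rapidity/sinh(rapidity)) * <R>_2 = (1/sinh(1)) * <R>_2.
Answer: -e35


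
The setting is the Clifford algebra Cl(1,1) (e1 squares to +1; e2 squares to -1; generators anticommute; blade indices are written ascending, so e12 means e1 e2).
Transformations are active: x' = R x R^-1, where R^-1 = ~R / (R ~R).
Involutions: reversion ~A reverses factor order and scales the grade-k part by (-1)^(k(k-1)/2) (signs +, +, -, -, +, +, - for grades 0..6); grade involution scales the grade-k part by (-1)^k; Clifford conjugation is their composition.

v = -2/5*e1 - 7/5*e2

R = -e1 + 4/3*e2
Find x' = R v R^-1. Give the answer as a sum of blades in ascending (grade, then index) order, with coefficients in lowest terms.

~R = -e1 + 4/3*e2, and R ~R = -7/9, so R^-1 = ~R / (-7/9).
R v = 34/15 + 29/15*e12
Answer: 218/35*e1 - 223/35*e2


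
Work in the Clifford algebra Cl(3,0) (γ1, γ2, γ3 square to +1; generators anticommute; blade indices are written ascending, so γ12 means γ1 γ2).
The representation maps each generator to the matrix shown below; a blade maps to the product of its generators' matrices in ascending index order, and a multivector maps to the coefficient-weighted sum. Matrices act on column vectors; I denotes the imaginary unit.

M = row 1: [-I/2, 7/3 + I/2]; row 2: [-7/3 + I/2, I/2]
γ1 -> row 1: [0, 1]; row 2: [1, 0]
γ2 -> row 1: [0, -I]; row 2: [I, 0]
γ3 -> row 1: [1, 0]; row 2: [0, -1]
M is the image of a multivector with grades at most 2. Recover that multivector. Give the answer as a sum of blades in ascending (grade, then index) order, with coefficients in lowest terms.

Method: 1, rho(γ1), rho(γ2), rho(γ3) form a trace-orthogonal basis of the 2x2 complex matrices (tr(X Y) = 2 if X = Y, else 0), so M = m0*1 + m1*rho(γ1) + m2*rho(γ2) + m3*rho(γ3) with m0 = tr(M)/2 = 0, m1 = tr(M rho(γ1))/2 = I/2, m2 = tr(M rho(γ2))/2 = 7*I/3, m3 = tr(M rho(γ3))/2 = -I/2.
Multiplying table entries, the bivector images are rho(γ12) = I*rho(γ3), rho(γ13) = -I*rho(γ2), rho(γ23) = I*rho(γ1); with real blade coefficients the real parts of m0..m3 are the coefficients of 1, γ1, γ2, γ3 and the imaginary parts give the bivectors (γ23: Im m1, γ13: -Im m2, γ12: Im m3).
Answer: -1/2*γ12 - 7/3*γ13 + 1/2*γ23


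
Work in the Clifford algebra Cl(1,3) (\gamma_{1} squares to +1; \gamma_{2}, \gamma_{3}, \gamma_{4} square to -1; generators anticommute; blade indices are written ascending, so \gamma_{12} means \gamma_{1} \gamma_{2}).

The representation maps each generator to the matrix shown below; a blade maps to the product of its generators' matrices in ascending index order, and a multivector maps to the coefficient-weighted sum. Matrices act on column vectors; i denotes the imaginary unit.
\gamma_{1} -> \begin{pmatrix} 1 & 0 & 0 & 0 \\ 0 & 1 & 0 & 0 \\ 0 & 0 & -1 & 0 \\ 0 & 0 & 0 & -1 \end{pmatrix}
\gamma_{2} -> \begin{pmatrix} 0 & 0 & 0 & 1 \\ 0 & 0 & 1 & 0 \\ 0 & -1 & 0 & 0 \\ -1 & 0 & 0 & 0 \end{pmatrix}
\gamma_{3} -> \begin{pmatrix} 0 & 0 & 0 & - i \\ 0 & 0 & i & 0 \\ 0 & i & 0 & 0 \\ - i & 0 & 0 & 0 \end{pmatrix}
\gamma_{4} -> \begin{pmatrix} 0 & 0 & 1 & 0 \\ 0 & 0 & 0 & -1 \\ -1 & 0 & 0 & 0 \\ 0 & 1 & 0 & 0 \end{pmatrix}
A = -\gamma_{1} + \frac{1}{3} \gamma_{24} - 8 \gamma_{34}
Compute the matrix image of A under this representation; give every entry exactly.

Bivector images (products of the table entries): rho(\gamma_{24}) = rho(\gamma_{2})rho(\gamma_{4}) = \begin{pmatrix} 0 & 1 & 0 & 0 \\ -1 & 0 & 0 & 0 \\ 0 & 0 & 0 & 1 \\ 0 & 0 & -1 & 0 \end{pmatrix}; rho(\gamma_{34}) = rho(\gamma_{3})rho(\gamma_{4}) = \begin{pmatrix} 0 & - i & 0 & 0 \\ - i & 0 & 0 & 0 \\ 0 & 0 & 0 & - i \\ 0 & 0 & - i & 0 \end{pmatrix}.
M = (-1)*rho(\gamma_{1}) + (\frac{1}{3})*rho(\gamma_{24}) + (-8)*rho(\gamma_{34}), summed entrywise:
Answer: \begin{pmatrix} -1 & \frac{1}{3} + 8 i & 0 & 0 \\ - \frac{1}{3} + 8 i & -1 & 0 & 0 \\ 0 & 0 & 1 & \frac{1}{3} + 8 i \\ 0 & 0 & - \frac{1}{3} + 8 i & 1 \end{pmatrix}


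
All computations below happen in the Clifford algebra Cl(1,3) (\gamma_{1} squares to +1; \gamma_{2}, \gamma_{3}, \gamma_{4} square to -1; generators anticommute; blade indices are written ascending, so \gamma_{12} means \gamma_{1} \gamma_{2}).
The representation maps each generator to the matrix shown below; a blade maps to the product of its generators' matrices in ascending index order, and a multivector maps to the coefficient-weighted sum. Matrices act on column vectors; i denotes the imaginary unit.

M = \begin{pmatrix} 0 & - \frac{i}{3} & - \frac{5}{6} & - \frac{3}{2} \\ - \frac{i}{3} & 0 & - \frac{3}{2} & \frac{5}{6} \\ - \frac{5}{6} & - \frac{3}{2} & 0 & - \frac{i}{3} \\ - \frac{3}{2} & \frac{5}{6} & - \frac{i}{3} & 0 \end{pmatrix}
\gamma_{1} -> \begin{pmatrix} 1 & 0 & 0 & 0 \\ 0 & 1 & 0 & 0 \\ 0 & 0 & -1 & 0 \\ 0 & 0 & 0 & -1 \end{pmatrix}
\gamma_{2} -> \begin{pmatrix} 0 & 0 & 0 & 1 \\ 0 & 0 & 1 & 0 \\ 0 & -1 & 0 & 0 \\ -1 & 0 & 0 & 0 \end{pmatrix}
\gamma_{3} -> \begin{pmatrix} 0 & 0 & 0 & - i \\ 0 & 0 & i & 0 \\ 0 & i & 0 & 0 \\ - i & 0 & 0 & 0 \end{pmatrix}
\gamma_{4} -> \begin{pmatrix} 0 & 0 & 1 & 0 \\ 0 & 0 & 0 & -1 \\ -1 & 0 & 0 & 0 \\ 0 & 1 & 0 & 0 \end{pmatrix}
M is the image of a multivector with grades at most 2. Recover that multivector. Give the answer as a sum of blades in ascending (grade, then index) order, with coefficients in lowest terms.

Method: the blade images are trace-orthogonal — tr(rho(e_A) rho(e_B)^-1) = 4 if A = B and 0 otherwise — and rho(e_A)^-1 = (e_A)^2 * rho(e_A) with (e_A)^2 = +1 or -1, so the coefficient of e_A in the preimage is (e_A)^2 * tr(M rho(e_A))/4.
Nonzero projections over blades of grade <= 2: \gamma_{12}: (\gamma_{12})^2 = +1, tr(M rho(\gamma_{12})) = -6, coefficient -\frac{3}{2}; \gamma_{14}: (\gamma_{14})^2 = +1, tr(M rho(\gamma_{14})) = - \frac{10}{3}, coefficient -\frac{5}{6}; \gamma_{34}: (\gamma_{34})^2 = -1, tr(M rho(\gamma_{34})) = - \frac{4}{3}, coefficient \frac{1}{3}. Every other blade of grade <= 2 projects to 0.
Answer: -\frac{3}{2} \gamma_{12} - \frac{5}{6} \gamma_{14} + \frac{1}{3} \gamma_{34}


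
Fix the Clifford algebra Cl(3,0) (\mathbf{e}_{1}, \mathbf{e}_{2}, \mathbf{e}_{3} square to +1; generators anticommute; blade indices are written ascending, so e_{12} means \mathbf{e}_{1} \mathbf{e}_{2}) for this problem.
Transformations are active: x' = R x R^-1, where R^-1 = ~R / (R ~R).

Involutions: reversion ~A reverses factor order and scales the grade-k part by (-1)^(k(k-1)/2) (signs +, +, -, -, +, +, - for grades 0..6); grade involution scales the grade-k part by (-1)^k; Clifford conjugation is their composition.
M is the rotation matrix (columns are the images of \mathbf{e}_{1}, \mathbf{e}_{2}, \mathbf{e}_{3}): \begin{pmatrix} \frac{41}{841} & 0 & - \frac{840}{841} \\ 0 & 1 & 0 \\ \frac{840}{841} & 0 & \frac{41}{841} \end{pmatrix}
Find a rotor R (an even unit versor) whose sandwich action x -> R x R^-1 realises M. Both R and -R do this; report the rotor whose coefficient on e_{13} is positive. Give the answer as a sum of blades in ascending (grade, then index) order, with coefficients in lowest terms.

Method: write R = a + b12*e_{12} + b13*e_{13} + b23*e_{23} with a^2 + b12^2 + b13^2 + b23^2 = 1 (so R^-1 = ~R). Expanding the columns R e_j ~R gives tr M = 4a^2 - 1 and, from the antisymmetric part, M21 - M12 = -4a*b12, M13 - M31 = 4a*b13, M32 - M23 = -4a*b23.
Here tr M = \frac{923}{841}, so a^2 = (1 + tr M)/4 = \frac{441}{841} and a = ±\frac{21}{29}. Taking a = \frac{21}{29}: M21 - M12 = 0, M13 - M31 = -\frac{1680}{841}, M32 - M23 = 0, giving b12 = 0, b13 = -\frac{20}{29}, b23 = 0, i.e. R = \frac{21}{29} - \frac{20}{29} e_{13}.
Its e_{13} coefficient is negative, so report the other preimage -R.
Answer: -\frac{21}{29} + \frac{20}{29} e_{13}. Sheet selection: the two-to-one cover makes ±R indistinguishable at the matrix level (trace \frac{923}{841}), so uniqueness comes from the required sign on e_{13}.


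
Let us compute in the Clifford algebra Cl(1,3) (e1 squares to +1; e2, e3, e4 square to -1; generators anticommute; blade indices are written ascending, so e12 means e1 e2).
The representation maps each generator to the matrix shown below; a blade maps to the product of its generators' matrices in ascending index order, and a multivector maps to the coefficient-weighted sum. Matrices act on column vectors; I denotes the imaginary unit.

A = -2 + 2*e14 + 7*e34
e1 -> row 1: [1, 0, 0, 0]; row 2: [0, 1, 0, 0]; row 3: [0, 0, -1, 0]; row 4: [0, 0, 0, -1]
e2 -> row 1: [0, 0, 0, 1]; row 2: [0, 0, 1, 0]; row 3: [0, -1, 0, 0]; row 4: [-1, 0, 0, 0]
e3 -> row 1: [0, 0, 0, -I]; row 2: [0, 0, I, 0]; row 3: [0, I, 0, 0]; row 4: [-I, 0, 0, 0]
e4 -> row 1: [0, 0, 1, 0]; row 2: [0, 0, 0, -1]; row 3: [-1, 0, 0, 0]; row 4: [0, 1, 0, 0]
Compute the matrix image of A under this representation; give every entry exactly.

Bivector images (products of the table entries): rho(e14) = rho(e1)rho(e4) = row 1: [0, 0, 1, 0]; row 2: [0, 0, 0, -1]; row 3: [1, 0, 0, 0]; row 4: [0, -1, 0, 0]; rho(e34) = rho(e3)rho(e4) = row 1: [0, -I, 0, 0]; row 2: [-I, 0, 0, 0]; row 3: [0, 0, 0, -I]; row 4: [0, 0, -I, 0].
M = (-2)*1 + (2)*rho(e14) + (7)*rho(e34), summed entrywise (1 is the identity matrix):
Answer: row 1: [-2, -7*I, 2, 0]; row 2: [-7*I, -2, 0, -2]; row 3: [2, 0, -2, -7*I]; row 4: [0, -2, -7*I, -2]


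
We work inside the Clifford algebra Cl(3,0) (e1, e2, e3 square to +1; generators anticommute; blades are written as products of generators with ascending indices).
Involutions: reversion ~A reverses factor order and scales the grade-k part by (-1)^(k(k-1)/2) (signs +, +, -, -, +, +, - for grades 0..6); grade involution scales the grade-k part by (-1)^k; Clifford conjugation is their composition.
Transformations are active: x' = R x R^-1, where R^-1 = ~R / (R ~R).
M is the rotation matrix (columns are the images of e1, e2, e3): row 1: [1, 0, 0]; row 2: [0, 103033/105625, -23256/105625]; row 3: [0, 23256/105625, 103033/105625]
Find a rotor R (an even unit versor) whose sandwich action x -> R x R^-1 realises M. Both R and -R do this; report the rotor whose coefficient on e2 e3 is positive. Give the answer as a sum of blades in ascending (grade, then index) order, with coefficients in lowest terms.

Method: write R = a + b12*e1 e2 + b13*e1 e3 + b23*e2 e3 with a^2 + b12^2 + b13^2 + b23^2 = 1 (so R^-1 = ~R). Expanding the columns R e_j ~R gives tr M = 4a^2 - 1 and, from the antisymmetric part, M21 - M12 = -4a*b12, M13 - M31 = 4a*b13, M32 - M23 = -4a*b23.
Here tr M = 311691/105625, so a^2 = (1 + tr M)/4 = 104329/105625 and a = ±323/325. Taking a = 323/325: M21 - M12 = 0, M13 - M31 = 0, M32 - M23 = 46512/105625, giving b12 = 0, b13 = 0, b23 = -36/325, i.e. R = 323/325 - 36/325*e2 e3.
Its e2 e3 coefficient is negative, so report the other preimage -R.
Answer: -323/325 + 36/325*e2 e3. Uniqueness: Spin(3) -> SO(3) maps R and -R to the same rotation of trace 311691/105625; fixing the sign of the e2 e3 coefficient removes the ambiguity.


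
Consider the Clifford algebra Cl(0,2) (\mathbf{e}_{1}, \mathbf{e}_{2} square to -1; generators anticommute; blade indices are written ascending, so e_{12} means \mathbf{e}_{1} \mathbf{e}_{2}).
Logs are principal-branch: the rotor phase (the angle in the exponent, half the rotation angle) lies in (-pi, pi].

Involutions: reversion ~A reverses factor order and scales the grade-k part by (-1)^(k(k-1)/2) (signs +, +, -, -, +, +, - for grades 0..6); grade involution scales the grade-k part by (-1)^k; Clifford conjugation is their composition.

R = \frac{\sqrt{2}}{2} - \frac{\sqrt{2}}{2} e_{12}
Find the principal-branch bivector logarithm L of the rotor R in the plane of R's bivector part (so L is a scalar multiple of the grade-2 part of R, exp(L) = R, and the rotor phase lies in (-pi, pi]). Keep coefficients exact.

The scalar part of R is \frac{\sqrt{2}}{2}, which pins the rotor phase on the principal branch; dividing the bivector part by the sine of that phase recovers the unit plane, and L is the phase times that plane.
Concretely: cos(phase) = \frac{\sqrt{2}}{2} gives phase = ±\frac{\pi}{4}, and since phase/sin(phase) is even the sign is immaterial: L = (phase/sin(phase)) * <R>_2 = (\frac{\sqrt{2} \pi}{4}) * <R>_2.
Answer: - \frac{\pi}{4} e_{12}


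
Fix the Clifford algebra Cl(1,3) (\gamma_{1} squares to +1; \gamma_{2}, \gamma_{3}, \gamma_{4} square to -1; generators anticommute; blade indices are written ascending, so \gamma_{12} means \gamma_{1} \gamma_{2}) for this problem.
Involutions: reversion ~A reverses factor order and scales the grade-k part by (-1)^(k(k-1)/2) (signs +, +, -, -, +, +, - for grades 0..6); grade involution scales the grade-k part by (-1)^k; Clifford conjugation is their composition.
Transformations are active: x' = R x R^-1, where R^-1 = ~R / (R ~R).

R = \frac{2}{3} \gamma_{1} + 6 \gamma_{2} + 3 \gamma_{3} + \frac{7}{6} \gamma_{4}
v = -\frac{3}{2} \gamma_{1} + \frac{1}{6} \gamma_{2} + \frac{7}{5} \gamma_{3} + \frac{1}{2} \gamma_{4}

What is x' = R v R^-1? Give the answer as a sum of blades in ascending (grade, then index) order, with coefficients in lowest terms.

~R = \frac{2}{3} \gamma_{1} + 6 \gamma_{2} + 3 \gamma_{3} + \frac{7}{6} \gamma_{4}, and R ~R = -\frac{551}{12}, so R^-1 = ~R / (-\frac{551}{12}).
R v = -\frac{407}{60} + \frac{82}{9} \gamma_{12} + \frac{163}{30} \gamma_{13} + \frac{25}{12} \gamma_{14} + \frac{79}{10} \gamma_{23} + \frac{101}{36} \gamma_{24} - \frac{2}{15} \gamma_{34}
Answer: \frac{28051}{16530} \gamma_{1} + \frac{26549}{16530} \gamma_{2} - \frac{283}{551} \gamma_{3} - \frac{2567}{16530} \gamma_{4}


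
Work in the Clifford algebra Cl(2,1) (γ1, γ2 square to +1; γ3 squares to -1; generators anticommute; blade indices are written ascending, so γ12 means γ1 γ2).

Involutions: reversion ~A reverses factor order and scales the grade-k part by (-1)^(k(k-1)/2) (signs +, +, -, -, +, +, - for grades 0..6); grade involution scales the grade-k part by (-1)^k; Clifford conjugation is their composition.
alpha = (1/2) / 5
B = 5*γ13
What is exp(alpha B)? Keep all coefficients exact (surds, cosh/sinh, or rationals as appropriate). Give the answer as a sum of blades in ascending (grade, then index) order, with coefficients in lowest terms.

B^2 = (5)^2*(γ13)^2 = 25*(+1) = 25 (a basis 2-blade squares to minus the product of its generators' squares).
B^2 = 25 — since the square is positive, the closed form is hyperbolic: l = 5, alpha*l = 1/2, so exp(alpha B) = cosh(1/2) + (sinh(1/2)/5)*B = cosh(1/2) + (sinh(1/2)/5)*B.
Answer: cosh(1/2) + sinh(1/2)*γ13


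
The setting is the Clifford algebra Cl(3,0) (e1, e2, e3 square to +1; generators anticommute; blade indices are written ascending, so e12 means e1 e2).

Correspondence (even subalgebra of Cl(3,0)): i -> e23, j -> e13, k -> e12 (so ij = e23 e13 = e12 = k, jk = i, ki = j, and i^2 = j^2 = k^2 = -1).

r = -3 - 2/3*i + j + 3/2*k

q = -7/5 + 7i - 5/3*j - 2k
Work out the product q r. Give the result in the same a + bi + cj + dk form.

In blades: q = -7/5 - 2*e12 - 5/3*e13 + 7*e23, r = -3 + 3/2*e12 + e13 - 2/3*e23.
Distribute q over r term by term (generator squares from the signature, products reordered to ascending indices): (-7/5)*r = 21/5 - 21/10*e12 - 7/5*e13 + 14/15*e23; (-2*e12)*r = 3 + 6*e12 + 4/3*e13 + 2*e23; (-5/3*e13)*r = 5/3 - 10/9*e12 + 5*e13 - 5/2*e23; (7*e23)*r = 14/3 + 7*e12 - 21/2*e13 - 21*e23.
Sum: 203/15 + 881/90*e12 - 167/30*e13 - 617/30*e23; translating back through the correspondence:
Answer: 203/15 - 617/30*i - 167/30*j + 881/90*k


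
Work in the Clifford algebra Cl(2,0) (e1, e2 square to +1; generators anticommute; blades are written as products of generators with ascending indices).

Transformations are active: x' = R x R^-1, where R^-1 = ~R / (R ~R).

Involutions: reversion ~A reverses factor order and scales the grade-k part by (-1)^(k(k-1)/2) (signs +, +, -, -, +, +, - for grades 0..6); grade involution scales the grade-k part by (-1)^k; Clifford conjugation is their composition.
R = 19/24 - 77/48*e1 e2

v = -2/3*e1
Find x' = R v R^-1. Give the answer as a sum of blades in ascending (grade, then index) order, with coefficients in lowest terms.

~R = 19/24 + 77/48*e1 e2, and R ~R = 7373/2304, so R^-1 = ~R / (7373/2304).
R v = -19/36*e1 - 77/72*e2
Answer: 2990/7373*e1 - 11704/22119*e2


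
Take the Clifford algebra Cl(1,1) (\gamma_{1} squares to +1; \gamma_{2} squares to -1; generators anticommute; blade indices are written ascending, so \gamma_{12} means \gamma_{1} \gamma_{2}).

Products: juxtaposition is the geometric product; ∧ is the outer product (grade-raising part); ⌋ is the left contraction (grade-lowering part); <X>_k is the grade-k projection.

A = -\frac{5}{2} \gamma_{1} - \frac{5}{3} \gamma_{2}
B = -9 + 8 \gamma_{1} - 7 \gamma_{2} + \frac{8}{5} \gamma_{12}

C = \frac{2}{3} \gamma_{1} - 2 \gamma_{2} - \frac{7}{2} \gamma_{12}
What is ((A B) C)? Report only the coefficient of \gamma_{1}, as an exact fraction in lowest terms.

step 1: -\frac{95}{3} + \frac{119}{6} \gamma_{1} + 11 \gamma_{2} + \frac{185}{6} \gamma_{12}
step 2: -\frac{2617}{36} + \frac{37}{18} \gamma_{1} - \frac{959}{36} \gamma_{2} + \frac{383}{6} \gamma_{12}
Answer: \frac{37}{18}


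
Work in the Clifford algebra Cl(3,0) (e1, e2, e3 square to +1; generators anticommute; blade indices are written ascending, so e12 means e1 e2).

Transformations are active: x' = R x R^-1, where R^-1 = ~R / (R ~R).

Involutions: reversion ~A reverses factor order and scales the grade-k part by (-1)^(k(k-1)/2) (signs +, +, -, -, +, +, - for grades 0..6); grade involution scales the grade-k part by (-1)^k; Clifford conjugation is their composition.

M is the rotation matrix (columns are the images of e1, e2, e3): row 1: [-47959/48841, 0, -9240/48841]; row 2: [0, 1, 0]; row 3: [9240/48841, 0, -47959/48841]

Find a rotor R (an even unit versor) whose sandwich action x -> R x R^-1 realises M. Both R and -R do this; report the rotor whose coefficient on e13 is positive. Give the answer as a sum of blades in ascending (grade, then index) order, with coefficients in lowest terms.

Method: write R = a + b12*e12 + b13*e13 + b23*e23 with a^2 + b12^2 + b13^2 + b23^2 = 1 (so R^-1 = ~R). Expanding the columns R e_j ~R gives tr M = 4a^2 - 1 and, from the antisymmetric part, M21 - M12 = -4a*b12, M13 - M31 = 4a*b13, M32 - M23 = -4a*b23.
Here tr M = -47077/48841, so a^2 = (1 + tr M)/4 = 441/48841 and a = ±21/221. Taking a = 21/221: M21 - M12 = 0, M13 - M31 = -18480/48841, M32 - M23 = 0, giving b12 = 0, b13 = -220/221, b23 = 0, i.e. R = 21/221 - 220/221*e13.
Its e13 coefficient is negative, so report the other preimage -R.
Answer: -21/221 + 220/221*e13. Why the constraint matters: R and -R act identically through the sandwich — M has trace -47077/48841 either way — so only the sign condition on e13 picks one of the two preimages.


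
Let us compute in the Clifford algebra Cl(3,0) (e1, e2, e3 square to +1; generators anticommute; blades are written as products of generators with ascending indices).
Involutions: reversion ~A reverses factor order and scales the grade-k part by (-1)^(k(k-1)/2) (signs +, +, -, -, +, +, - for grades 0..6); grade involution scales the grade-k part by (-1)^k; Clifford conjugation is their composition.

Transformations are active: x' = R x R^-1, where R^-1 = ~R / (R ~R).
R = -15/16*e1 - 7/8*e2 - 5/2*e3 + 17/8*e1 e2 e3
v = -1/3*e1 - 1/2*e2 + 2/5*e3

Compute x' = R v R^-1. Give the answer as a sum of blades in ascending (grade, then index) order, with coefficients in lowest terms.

~R = -15/16*e1 - 7/8*e2 - 5/2*e3 - 17/8*e1 e2 e3, and R ~R = 3177/256, so R^-1 = ~R / (3177/256).
R v = -1/4 + 493/480*e1 e2 - 7/48*e1 e3 - 277/120*e2 e3
Answer: -19987/47655*e1 + 11155/19062*e2 + 500/9531*e3


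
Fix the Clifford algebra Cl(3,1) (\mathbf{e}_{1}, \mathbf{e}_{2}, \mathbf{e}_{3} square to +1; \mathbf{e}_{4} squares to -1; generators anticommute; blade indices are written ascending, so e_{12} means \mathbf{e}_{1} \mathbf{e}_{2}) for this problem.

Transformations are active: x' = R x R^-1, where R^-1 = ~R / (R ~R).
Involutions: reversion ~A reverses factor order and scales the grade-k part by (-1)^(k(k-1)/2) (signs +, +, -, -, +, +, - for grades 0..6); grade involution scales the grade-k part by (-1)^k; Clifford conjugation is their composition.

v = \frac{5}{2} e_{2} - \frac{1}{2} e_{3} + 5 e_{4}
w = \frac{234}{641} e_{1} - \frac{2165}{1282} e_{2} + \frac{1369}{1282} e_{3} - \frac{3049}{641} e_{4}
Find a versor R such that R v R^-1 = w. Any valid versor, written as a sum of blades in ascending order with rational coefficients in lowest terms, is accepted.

Take R = v + w = \frac{234}{641} e_{1} + \frac{520}{641} e_{2} + \frac{364}{641} e_{3} + \frac{156}{641} e_{4}. Because q(v) = q(w) = -\frac{37}{2}, conjugation by R sends v exactly to w.
Answer: \frac{234}{641} e_{1} + \frac{520}{641} e_{2} + \frac{364}{641} e_{3} + \frac{156}{641} e_{4}


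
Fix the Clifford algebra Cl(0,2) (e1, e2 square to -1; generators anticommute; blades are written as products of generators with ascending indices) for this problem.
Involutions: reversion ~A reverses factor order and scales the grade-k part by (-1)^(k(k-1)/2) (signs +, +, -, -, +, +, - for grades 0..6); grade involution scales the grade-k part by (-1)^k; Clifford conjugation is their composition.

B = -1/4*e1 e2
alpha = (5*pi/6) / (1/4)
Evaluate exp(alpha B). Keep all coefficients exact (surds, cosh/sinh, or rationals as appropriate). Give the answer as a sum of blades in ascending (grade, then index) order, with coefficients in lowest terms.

B^2 = (-1/4)^2*(e1 e2)^2 = 1/16*(-1) = -1/16 (a basis 2-blade squares to minus the product of its generators' squares).
B^2 = -1/16 — a negative square means the series sums to a rotation: l = 1/4, alpha*l = 5*pi/6, so exp(alpha B) = cos(5*pi/6) + (sin(5*pi/6)/(1/4))*B = -sqrt(3)/2 + (2)*B.
Answer: -sqrt(3)/2 - 1/2*e1 e2


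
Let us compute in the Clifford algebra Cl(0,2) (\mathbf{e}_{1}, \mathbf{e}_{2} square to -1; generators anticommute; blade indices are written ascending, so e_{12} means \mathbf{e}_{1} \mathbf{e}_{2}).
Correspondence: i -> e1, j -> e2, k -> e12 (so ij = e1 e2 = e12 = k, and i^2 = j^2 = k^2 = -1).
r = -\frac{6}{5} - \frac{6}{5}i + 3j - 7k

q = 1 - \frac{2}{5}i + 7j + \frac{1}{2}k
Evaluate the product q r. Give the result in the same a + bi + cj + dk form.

In blades: q = 1 - \frac{2}{5} e_{1} + 7 e_{2} + \frac{1}{2} e_{12}, r = -\frac{6}{5} - \frac{6}{5} e_{1} + 3 e_{2} - 7 e_{12}.
Distribute q over r term by term (generator squares from the signature, products reordered to ascending indices): (1)*r = -\frac{6}{5} - \frac{6}{5} e_{1} + 3 e_{2} - 7 e_{12}; (-\frac{2}{5} e_{1})*r = -\frac{12}{25} + \frac{12}{25} e_{1} - \frac{14}{5} e_{2} - \frac{6}{5} e_{12}; (7 e_{2})*r = -21 - 49 e_{1} - \frac{42}{5} e_{2} + \frac{42}{5} e_{12}; (\frac{1}{2} e_{12})*r = \frac{7}{2} - \frac{3}{2} e_{1} - \frac{3}{5} e_{2} - \frac{3}{5} e_{12}.
Sum: -\frac{959}{50} - \frac{2561}{50} e_{1} - \frac{44}{5} e_{2} - \frac{2}{5} e_{12}; translating back through the correspondence:
Answer: -\frac{959}{50} - \frac{2561}{50}i - \frac{44}{5}j - \frac{2}{5}k


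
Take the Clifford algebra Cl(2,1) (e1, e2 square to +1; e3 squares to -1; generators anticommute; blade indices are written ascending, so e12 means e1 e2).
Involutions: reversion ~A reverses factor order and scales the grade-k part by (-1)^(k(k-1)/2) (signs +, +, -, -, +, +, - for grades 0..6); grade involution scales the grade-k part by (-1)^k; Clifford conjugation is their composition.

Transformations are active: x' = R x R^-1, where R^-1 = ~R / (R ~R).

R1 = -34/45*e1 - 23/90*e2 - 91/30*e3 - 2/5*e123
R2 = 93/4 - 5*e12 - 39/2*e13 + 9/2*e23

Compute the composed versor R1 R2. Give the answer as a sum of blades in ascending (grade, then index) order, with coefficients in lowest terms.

Distribute over the terms of R1 (each basis-blade product reordered to ascending indices, repeated generators contracted through their squares):
(-34/45*e1) R2 = -527/30*e1 + 34/9*e2 + 221/15*e3 - 17/5*e123
(-23/90*e2) R2 = -23/18*e1 - 713/120*e2 - 23/20*e3 - 299/60*e123
(-91/30*e3) R2 = 1183/20*e1 - 273/20*e2 - 2821/40*e3 + 91/6*e123
(-2/5*e123) R2 = -9/5*e1 - 39/5*e2 - 2*e3 - 93/10*e123
Summing the partial products and collecting blades:
Answer: 6931/180*e1 - 8501/360*e2 - 7073/120*e3 - 151/60*e123


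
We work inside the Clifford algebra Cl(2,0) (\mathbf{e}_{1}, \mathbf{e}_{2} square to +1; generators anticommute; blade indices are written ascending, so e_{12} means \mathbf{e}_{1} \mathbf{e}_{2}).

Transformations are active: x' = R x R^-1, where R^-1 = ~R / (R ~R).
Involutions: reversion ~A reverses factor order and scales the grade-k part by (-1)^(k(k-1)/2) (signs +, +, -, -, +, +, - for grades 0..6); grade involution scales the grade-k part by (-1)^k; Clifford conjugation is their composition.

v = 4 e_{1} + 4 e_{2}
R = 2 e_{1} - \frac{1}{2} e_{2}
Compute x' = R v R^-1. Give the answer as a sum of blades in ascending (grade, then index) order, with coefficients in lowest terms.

~R = 2 e_{1} - \frac{1}{2} e_{2}, and R ~R = \frac{17}{4}, so R^-1 = ~R / (\frac{17}{4}).
R v = 6 + 10 e_{12}
Answer: \frac{28}{17} e_{1} - \frac{92}{17} e_{2}


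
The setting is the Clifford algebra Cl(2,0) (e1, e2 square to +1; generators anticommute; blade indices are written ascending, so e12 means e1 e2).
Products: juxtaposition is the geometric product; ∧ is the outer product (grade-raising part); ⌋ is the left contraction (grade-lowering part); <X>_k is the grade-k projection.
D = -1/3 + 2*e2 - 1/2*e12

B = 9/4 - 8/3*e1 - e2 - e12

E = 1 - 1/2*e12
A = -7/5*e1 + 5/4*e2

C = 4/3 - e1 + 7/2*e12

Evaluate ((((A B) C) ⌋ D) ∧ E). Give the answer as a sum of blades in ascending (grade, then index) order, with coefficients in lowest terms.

step 1: 149/60 - 19/10*e1 + 337/80*e2 + 71/15*e12
step 2: -511/45 - 1897/96*e1 + 37/10*e2 + 2767/144*e12
step 3: 17965/864 + 37/20*e1 - 36953/2880*e2 + 511/90*e12
step 4: 17965/864 + 37/20*e1 - 36953/2880*e2 - 40769/8640*e12
Answer: 17965/864 + 37/20*e1 - 36953/2880*e2 - 40769/8640*e12
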